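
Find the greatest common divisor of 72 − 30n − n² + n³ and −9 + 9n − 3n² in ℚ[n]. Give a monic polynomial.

Euclidean algorithm in ℚ[n]:
  n³ − n² − 30n + 72 = (−(1/3)n − 2/3)(−3n² + 9n − 9) + (−27n + 66)
  −3n² + 9n − 9 = ((1/9)n − 5/81)(−27n + 66) + (−133/27)
  −27n + 66 = ((729/133)n − 1782/133)(−133/27) + (0)
The last nonzero remainder is the constant −133/27, so the polynomials are coprime and gcd = 1.

1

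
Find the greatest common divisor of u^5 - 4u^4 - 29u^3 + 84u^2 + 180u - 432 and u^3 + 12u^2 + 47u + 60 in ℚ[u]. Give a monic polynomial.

Repeated division with remainder:
  u^5 - 4u^4 - 29u^3 + 84u^2 + 180u - 432 = (u^2 - 16u + 116)(u^3 + 12u^2 + 47u + 60) + (-616u^2 - 4312u - 7392)
  u^3 + 12u^2 + 47u + 60 = (-(1/616)u - 5/616)(-616u^2 - 4312u - 7392) + (0)
Last nonzero remainder: -616u^2 - 4312u - 7392. Dividing through by -616 gives the monic gcd u^2 + 7u + 12.

u^2 + 7u + 12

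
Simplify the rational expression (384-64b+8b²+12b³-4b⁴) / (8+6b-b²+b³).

(48+4b-4b²)/(1+b)

Euclidean algorithm in ℚ[b]:
  -4b⁴+12b³+8b²-64b+384 = (-4b+8)(b³-b²+6b+8) + (40b²-80b+320)
  b³-b²+6b+8 = ((1/40)b+1/40)(40b²-80b+320) + (0)
Last nonzero remainder: 40b²-80b+320. Dividing through by 40 gives the monic gcd b²-2b+8.
Cancel b²-2b+8 from numerator and denominator to get the reduced form.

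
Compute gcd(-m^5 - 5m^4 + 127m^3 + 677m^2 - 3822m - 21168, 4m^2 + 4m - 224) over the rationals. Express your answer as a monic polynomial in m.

By polynomial division,
  -m^5 - 5m^4 + 127m^3 + 677m^2 - 3822m - 21168 = (-(1/4)m^3 - m^2 + (75/4)m + 189/2)(4m^2 + 4m - 224) + (0)
Last nonzero remainder: 4m^2 + 4m - 224. Dividing through by 4 gives the monic gcd m^2 + m - 56.

m^2 + m - 56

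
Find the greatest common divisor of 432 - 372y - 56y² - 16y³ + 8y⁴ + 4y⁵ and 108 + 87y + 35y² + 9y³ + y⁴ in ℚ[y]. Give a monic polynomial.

36 + 17y + 6y² + y³

Apply the Euclidean algorithm:
  4y⁵ + 8y⁴ - 16y³ - 56y² - 372y + 432 = (4y - 28)(y⁴ + 9y³ + 35y² + 87y + 108) + (96y³ + 576y² + 1632y + 3456)
  y⁴ + 9y³ + 35y² + 87y + 108 = ((1/96)y + 1/32)(96y³ + 576y² + 1632y + 3456) + (0)
Last nonzero remainder: 96y³ + 576y² + 1632y + 3456. Dividing through by 96 gives the monic gcd y³ + 6y² + 17y + 36.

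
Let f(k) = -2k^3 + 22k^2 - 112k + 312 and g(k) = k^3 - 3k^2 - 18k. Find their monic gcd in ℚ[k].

k - 6

Repeated division with remainder:
  -2k^3 + 22k^2 - 112k + 312 = (-2)(k^3 - 3k^2 - 18k) + (16k^2 - 148k + 312)
  k^3 - 3k^2 - 18k = ((1/16)k + 25/64)(16k^2 - 148k + 312) + ((325/16)k - 975/8)
  16k^2 - 148k + 312 = ((256/325)k - 64/25)((325/16)k - 975/8) + (0)
Last nonzero remainder: (325/16)k - 975/8. Dividing through by 325/16 gives the monic gcd k - 6.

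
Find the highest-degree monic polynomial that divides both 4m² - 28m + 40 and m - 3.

1

Apply the Euclidean algorithm:
  4m² - 28m + 40 = (4m - 16)(m - 3) + (-8)
  m - 3 = (-(1/8)m + 3/8)(-8) + (0)
The last nonzero remainder is the constant -8, so the polynomials are coprime and gcd = 1.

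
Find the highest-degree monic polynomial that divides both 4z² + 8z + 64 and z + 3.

1

By polynomial division,
  4z² + 8z + 64 = (4z − 4)(z + 3) + (76)
  z + 3 = ((1/76)z + 3/76)(76) + (0)
The last nonzero remainder is the constant 76, so the polynomials are coprime and gcd = 1.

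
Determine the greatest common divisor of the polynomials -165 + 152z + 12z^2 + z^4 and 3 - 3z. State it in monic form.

-1 + z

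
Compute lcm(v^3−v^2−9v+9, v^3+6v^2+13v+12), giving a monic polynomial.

By polynomial division,
  v^3−v^2−9v+9 = (v^3+6v^2+13v+12) + (−7v^2−22v−3)
  v^3+6v^2+13v+12 = (−(1/7)v−20/49)(−7v^2−22v−3) + ((176/49)v+528/49)
  −7v^2−22v−3 = (−(343/176)v−49/176)((176/49)v+528/49) + (0)
Last nonzero remainder: (176/49)v+528/49. Dividing through by 176/49 gives the monic gcd v+3.
Then lcm(f, g) = f·g / gcd(f, g); expanding and making the result monic gives the answer.

v^5+2v^4−8v^3−22v^2−9v+36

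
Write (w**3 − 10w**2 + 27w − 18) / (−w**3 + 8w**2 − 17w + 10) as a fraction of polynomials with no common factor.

Apply the Euclidean algorithm:
  w**3 − 10w**2 + 27w − 18 = (−1)(−w**3 + 8w**2 − 17w + 10) + (−2w**2 + 10w − 8)
  −w**3 + 8w**2 − 17w + 10 = ((1/2)w − 3/2)(−2w**2 + 10w − 8) + (2w − 2)
  −2w**2 + 10w − 8 = (−w + 4)(2w − 2) + (0)
Last nonzero remainder: 2w − 2. Dividing through by 2 gives the monic gcd w − 1.
Cancel w − 1 from numerator and denominator to get the reduced form.

(−w**2 + 9w − 18)/(w**2 − 7w + 10)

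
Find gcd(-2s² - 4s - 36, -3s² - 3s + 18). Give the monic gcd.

1

Repeated division with remainder:
  -2s² - 4s - 36 = (2/3)(-3s² - 3s + 18) + (-2s - 48)
  -3s² - 3s + 18 = ((3/2)s - 69/2)(-2s - 48) + (-1638)
  -2s - 48 = ((1/819)s + 8/273)(-1638) + (0)
The last nonzero remainder is the constant -1638, so the polynomials are coprime and gcd = 1.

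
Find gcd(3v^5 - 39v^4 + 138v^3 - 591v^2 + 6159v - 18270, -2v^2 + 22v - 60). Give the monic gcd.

v^2 - 11v + 30

Repeated division with remainder:
  3v^5 - 39v^4 + 138v^3 - 591v^2 + 6159v - 18270 = (-(3/2)v^3 + 3v^2 + 9v + 609/2)(-2v^2 + 22v - 60) + (0)
Last nonzero remainder: -2v^2 + 22v - 60. Dividing through by -2 gives the monic gcd v^2 - 11v + 30.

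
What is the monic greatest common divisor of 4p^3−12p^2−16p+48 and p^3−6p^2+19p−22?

Repeated division with remainder:
  4p^3−12p^2−16p+48 = (4)(p^3−6p^2+19p−22) + (12p^2−92p+136)
  p^3−6p^2+19p−22 = ((1/12)p+5/36)(12p^2−92p+136) + ((184/9)p−368/9)
  12p^2−92p+136 = ((27/46)p−153/46)((184/9)p−368/9) + (0)
Last nonzero remainder: (184/9)p−368/9. Dividing through by 184/9 gives the monic gcd p−2.

p−2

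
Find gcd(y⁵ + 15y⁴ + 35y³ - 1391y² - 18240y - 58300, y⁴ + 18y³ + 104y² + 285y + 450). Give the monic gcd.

y² + 15y + 50

Repeated division with remainder:
  y⁵ + 15y⁴ + 35y³ - 1391y² - 18240y - 58300 = (y - 3)(y⁴ + 18y³ + 104y² + 285y + 450) + (-15y³ - 1364y² - 17835y - 56950)
  y⁴ + 18y³ + 104y² + 285y + 450 = (-(1/15)y + 1094/225)(-15y³ - 1364y² - 17835y - 56950) + ((1248091/225)y² + (1248091/15)y + 2496182/9)
  -15y³ - 1364y² - 17835y - 56950 = (-(3375/1248091)y - 256275/1248091)((1248091/225)y² + (1248091/15)y + 2496182/9) + (0)
Last nonzero remainder: (1248091/225)y² + (1248091/15)y + 2496182/9. Dividing through by 1248091/225 gives the monic gcd y² + 15y + 50.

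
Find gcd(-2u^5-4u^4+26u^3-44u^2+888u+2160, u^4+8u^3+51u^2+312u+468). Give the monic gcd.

u^2+8u+12

Repeated division with remainder:
  -2u^5-4u^4+26u^3-44u^2+888u+2160 = (-2u+12)(u^4+8u^3+51u^2+312u+468) + (32u^3-32u^2-1920u-3456)
  u^4+8u^3+51u^2+312u+468 = ((1/32)u+9/32)(32u^3-32u^2-1920u-3456) + (120u^2+960u+1440)
  32u^3-32u^2-1920u-3456 = ((4/15)u-12/5)(120u^2+960u+1440) + (0)
Last nonzero remainder: 120u^2+960u+1440. Dividing through by 120 gives the monic gcd u^2+8u+12.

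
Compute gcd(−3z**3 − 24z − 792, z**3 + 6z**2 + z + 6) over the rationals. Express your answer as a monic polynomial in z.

z + 6

Apply the Euclidean algorithm:
  −3z**3 − 24z − 792 = (−3)(z**3 + 6z**2 + z + 6) + (18z**2 − 21z − 774)
  z**3 + 6z**2 + z + 6 = ((1/18)z + 43/108)(18z**2 − 21z − 774) + ((1885/36)z + 1885/6)
  18z**2 − 21z − 774 = ((648/1885)z − 4644/1885)((1885/36)z + 1885/6) + (0)
Last nonzero remainder: (1885/36)z + 1885/6. Dividing through by 1885/36 gives the monic gcd z + 6.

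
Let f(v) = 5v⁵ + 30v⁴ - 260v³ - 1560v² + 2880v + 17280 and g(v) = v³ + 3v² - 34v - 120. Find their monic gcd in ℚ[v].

Euclidean algorithm in ℚ[v]:
  5v⁵ + 30v⁴ - 260v³ - 1560v² + 2880v + 17280 = (5v² + 15v - 135)(v³ + 3v² - 34v - 120) + (-45v² + 90v + 1080)
  v³ + 3v² - 34v - 120 = (-(1/45)v - 1/9)(-45v² + 90v + 1080) + (0)
Last nonzero remainder: -45v² + 90v + 1080. Dividing through by -45 gives the monic gcd v² - 2v - 24.

v² - 2v - 24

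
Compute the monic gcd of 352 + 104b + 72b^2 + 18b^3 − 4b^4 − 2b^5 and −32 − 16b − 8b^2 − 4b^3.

By polynomial division,
  −2b^5 − 4b^4 + 18b^3 + 72b^2 + 104b + 352 = ((1/2)b^2 − 13/2)(−4b^3 − 8b^2 − 16b − 32) + (36b^2 + 144)
  −4b^3 − 8b^2 − 16b − 32 = (−(1/9)b − 2/9)(36b^2 + 144) + (0)
Last nonzero remainder: 36b^2 + 144. Dividing through by 36 gives the monic gcd b^2 + 4.

4 + b^2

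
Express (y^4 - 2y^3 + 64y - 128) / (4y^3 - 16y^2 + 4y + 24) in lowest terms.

By polynomial division,
  y^4 - 2y^3 + 64y - 128 = ((1/4)y + 1/2)(4y^3 - 16y^2 + 4y + 24) + (7y^2 + 56y - 140)
  4y^3 - 16y^2 + 4y + 24 = ((4/7)y - 48/7)(7y^2 + 56y - 140) + (468y - 936)
  7y^2 + 56y - 140 = ((7/468)y + 35/234)(468y - 936) + (0)
Last nonzero remainder: 468y - 936. Dividing through by 468 gives the monic gcd y - 2.
Cancel y - 2 from numerator and denominator to get the reduced form.

(y^3 + 64)/(4y^2 - 8y - 12)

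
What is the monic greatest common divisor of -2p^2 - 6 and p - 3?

1

Repeated division with remainder:
  -2p^2 - 6 = (-2p - 6)(p - 3) + (-24)
  p - 3 = (-(1/24)p + 1/8)(-24) + (0)
The last nonzero remainder is the constant -24, so the polynomials are coprime and gcd = 1.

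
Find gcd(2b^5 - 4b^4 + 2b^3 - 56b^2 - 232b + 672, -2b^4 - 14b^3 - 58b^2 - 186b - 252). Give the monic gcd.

b^3 + 4b^2 + 17b + 42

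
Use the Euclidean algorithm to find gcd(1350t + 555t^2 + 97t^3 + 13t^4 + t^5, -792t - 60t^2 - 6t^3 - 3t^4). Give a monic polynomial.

6t + t^2

Repeated division with remainder:
  t^5 + 13t^4 + 97t^3 + 555t^2 + 1350t = (-(1/3)t - 11/3)(-3t^4 - 6t^3 - 60t^2 - 792t) + (55t^3 + 71t^2 - 1554t)
  -3t^4 - 6t^3 - 60t^2 - 792t = (-(3/55)t - 117/3025)(55t^3 + 71t^2 - 1554t) + (-(429603/3025)t^2 - (2577618/3025)t)
  55t^3 + 71t^2 - 1554t = (-(166375/429603)t + 783475/429603)(-(429603/3025)t^2 - (2577618/3025)t) + (0)
Last nonzero remainder: -(429603/3025)t^2 - (2577618/3025)t. Dividing through by -429603/3025 gives the monic gcd t^2 + 6t.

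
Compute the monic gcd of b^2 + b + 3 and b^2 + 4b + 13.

1

By polynomial division,
  b^2 + b + 3 = (b^2 + 4b + 13) + (-3b - 10)
  b^2 + 4b + 13 = (-(1/3)b - 2/9)(-3b - 10) + (97/9)
  -3b - 10 = (-(27/97)b - 90/97)(97/9) + (0)
The last nonzero remainder is the constant 97/9, so the polynomials are coprime and gcd = 1.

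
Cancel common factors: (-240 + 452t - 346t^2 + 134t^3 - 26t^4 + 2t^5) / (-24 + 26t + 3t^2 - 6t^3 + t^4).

(-20 + 26t - 12t^2 + 2t^3)/(-2 + t + t^2)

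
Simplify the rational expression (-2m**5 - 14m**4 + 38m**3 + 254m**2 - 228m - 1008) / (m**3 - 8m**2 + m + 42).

(-2m**3 - 16m**2 + 10m + 168)/(m - 7)

Repeated division with remainder:
  -2m**5 - 14m**4 + 38m**3 + 254m**2 - 228m - 1008 = (-2m**2 - 30m - 200)(m**3 - 8m**2 + m + 42) + (-1232m**2 + 1232m + 7392)
  m**3 - 8m**2 + m + 42 = (-(1/1232)m + 1/176)(-1232m**2 + 1232m + 7392) + (0)
Last nonzero remainder: -1232m**2 + 1232m + 7392. Dividing through by -1232 gives the monic gcd m**2 - m - 6.
Cancel m**2 - m - 6 from numerator and denominator to get the reduced form.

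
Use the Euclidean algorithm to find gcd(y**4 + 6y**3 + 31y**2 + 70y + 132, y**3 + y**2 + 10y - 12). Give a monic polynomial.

Euclidean algorithm in ℚ[y]:
  y**4 + 6y**3 + 31y**2 + 70y + 132 = (y + 5)(y**3 + y**2 + 10y - 12) + (16y**2 + 32y + 192)
  y**3 + y**2 + 10y - 12 = ((1/16)y - 1/16)(16y**2 + 32y + 192) + (0)
Last nonzero remainder: 16y**2 + 32y + 192. Dividing through by 16 gives the monic gcd y**2 + 2y + 12.

y**2 + 2y + 12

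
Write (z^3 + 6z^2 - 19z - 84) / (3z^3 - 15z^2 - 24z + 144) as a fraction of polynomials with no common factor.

(z + 7)/(3z - 12)

Repeated division with remainder:
  z^3 + 6z^2 - 19z - 84 = (1/3)(3z^3 - 15z^2 - 24z + 144) + (11z^2 - 11z - 132)
  3z^3 - 15z^2 - 24z + 144 = ((3/11)z - 12/11)(11z^2 - 11z - 132) + (0)
Last nonzero remainder: 11z^2 - 11z - 132. Dividing through by 11 gives the monic gcd z^2 - z - 12.
Cancel z^2 - z - 12 from numerator and denominator to get the reduced form.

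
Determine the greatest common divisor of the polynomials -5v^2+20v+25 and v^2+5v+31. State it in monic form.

Apply the Euclidean algorithm:
  -5v^2+20v+25 = (-5)(v^2+5v+31) + (45v+180)
  v^2+5v+31 = ((1/45)v+1/45)(45v+180) + (27)
  45v+180 = ((5/3)v+20/3)(27) + (0)
The last nonzero remainder is the constant 27, so the polynomials are coprime and gcd = 1.

1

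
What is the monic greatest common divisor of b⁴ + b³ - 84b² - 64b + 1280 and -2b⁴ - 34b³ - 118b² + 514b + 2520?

b² + b - 20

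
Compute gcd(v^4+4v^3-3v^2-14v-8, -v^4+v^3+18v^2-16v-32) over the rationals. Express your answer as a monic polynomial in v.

Apply the Euclidean algorithm:
  v^4+4v^3-3v^2-14v-8 = (-1)(-v^4+v^3+18v^2-16v-32) + (5v^3+15v^2-30v-40)
  -v^4+v^3+18v^2-16v-32 = (-(1/5)v+4/5)(5v^3+15v^2-30v-40) + (0)
Last nonzero remainder: 5v^3+15v^2-30v-40. Dividing through by 5 gives the monic gcd v^3+3v^2-6v-8.

v^3+3v^2-6v-8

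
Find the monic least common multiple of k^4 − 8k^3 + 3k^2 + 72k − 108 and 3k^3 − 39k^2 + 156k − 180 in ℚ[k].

k^5 − 13k^4 + 43k^3 + 57k^2 − 468k + 540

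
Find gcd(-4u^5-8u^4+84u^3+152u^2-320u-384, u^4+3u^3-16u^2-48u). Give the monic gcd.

Apply the Euclidean algorithm:
  -4u^5-8u^4+84u^3+152u^2-320u-384 = (-4u+4)(u^4+3u^3-16u^2-48u) + (8u^3+24u^2-128u-384)
  u^4+3u^3-16u^2-48u = ((1/8)u)(8u^3+24u^2-128u-384) + (0)
Last nonzero remainder: 8u^3+24u^2-128u-384. Dividing through by 8 gives the monic gcd u^3+3u^2-16u-48.

u^3+3u^2-16u-48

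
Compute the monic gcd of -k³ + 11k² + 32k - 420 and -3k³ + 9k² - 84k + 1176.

Euclidean algorithm in ℚ[k]:
  -k³ + 11k² + 32k - 420 = (1/3)(-3k³ + 9k² - 84k + 1176) + (8k² + 60k - 812)
  -3k³ + 9k² - 84k + 1176 = (-(3/8)k + 63/16)(8k² + 60k - 812) + (-(2499/4)k + 17493/4)
  8k² + 60k - 812 = (-(32/2499)k - 464/2499)(-(2499/4)k + 17493/4) + (0)
Last nonzero remainder: -(2499/4)k + 17493/4. Dividing through by -2499/4 gives the monic gcd k - 7.

k - 7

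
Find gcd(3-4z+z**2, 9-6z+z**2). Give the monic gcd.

-3+z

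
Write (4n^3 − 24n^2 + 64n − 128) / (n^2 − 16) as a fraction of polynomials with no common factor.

Euclidean algorithm in ℚ[n]:
  4n^3 − 24n^2 + 64n − 128 = (4n − 24)(n^2 − 16) + (128n − 512)
  n^2 − 16 = ((1/128)n + 1/32)(128n − 512) + (0)
Last nonzero remainder: 128n − 512. Dividing through by 128 gives the monic gcd n − 4.
Cancel n − 4 from numerator and denominator to get the reduced form.

(4n^2 − 8n + 32)/(n + 4)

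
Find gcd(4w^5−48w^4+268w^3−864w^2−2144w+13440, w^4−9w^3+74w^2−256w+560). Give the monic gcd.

By polynomial division,
  4w^5−48w^4+268w^3−864w^2−2144w+13440 = (4w−12)(w^4−9w^3+74w^2−256w+560) + (−136w^3+1048w^2−7456w+20160)
  w^4−9w^3+74w^2−256w+560 = (−(1/136)w+11/1156)(−136w^3+1048w^2−7456w+20160) + ((2660/289)w^2−(10640/289)w+106400/289)
  −136w^3+1048w^2−7456w+20160 = (−(9826/665)w+5202/95)((2660/289)w^2−(10640/289)w+106400/289) + (0)
Last nonzero remainder: (2660/289)w^2−(10640/289)w+106400/289. Dividing through by 2660/289 gives the monic gcd w^2−4w+40.

w^2−4w+40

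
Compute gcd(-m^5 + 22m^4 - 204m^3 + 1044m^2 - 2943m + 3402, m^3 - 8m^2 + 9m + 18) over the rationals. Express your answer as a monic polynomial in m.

Apply the Euclidean algorithm:
  -m^5 + 22m^4 - 204m^3 + 1044m^2 - 2943m + 3402 = (-m^2 + 14m - 83)(m^3 - 8m^2 + 9m + 18) + (272m^2 - 2448m + 4896)
  m^3 - 8m^2 + 9m + 18 = ((1/272)m + 1/272)(272m^2 - 2448m + 4896) + (0)
Last nonzero remainder: 272m^2 - 2448m + 4896. Dividing through by 272 gives the monic gcd m^2 - 9m + 18.

m^2 - 9m + 18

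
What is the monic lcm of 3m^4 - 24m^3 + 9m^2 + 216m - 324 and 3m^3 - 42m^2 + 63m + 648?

m^6 - 25m^5 + 211m^4 - 555m^3 - 1116m^2 + 7020m - 7776

Repeated division with remainder:
  3m^4 - 24m^3 + 9m^2 + 216m - 324 = (m + 6)(3m^3 - 42m^2 + 63m + 648) + (198m^2 - 810m - 4212)
  3m^3 - 42m^2 + 63m + 648 = ((1/66)m - 109/726)(198m^2 - 810m - 4212) + ((630/121)m + 1890/121)
  198m^2 - 810m - 4212 = ((1331/35)m - 9438/35)((630/121)m + 1890/121) + (0)
Last nonzero remainder: (630/121)m + 1890/121. Dividing through by 630/121 gives the monic gcd m + 3.
Then lcm(f, g) = f·g / gcd(f, g); expanding and making the result monic gives the answer.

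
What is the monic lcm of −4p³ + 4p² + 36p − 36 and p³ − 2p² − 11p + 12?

Apply the Euclidean algorithm:
  −4p³ + 4p² + 36p − 36 = (−4)(p³ − 2p² − 11p + 12) + (−4p² − 8p + 12)
  p³ − 2p² − 11p + 12 = (−(1/4)p + 1)(−4p² − 8p + 12) + (0)
Last nonzero remainder: −4p² − 8p + 12. Dividing through by −4 gives the monic gcd p² + 2p − 3.
Then lcm(f, g) = f·g / gcd(f, g); expanding and making the result monic gives the answer.

p⁴ − 5p³ − 5p² + 45p − 36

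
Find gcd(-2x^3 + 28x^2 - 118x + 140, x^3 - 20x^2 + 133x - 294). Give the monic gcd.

Apply the Euclidean algorithm:
  -2x^3 + 28x^2 - 118x + 140 = (-2)(x^3 - 20x^2 + 133x - 294) + (-12x^2 + 148x - 448)
  x^3 - 20x^2 + 133x - 294 = (-(1/12)x + 23/36)(-12x^2 + 148x - 448) + ((10/9)x - 70/9)
  -12x^2 + 148x - 448 = (-(54/5)x + 288/5)((10/9)x - 70/9) + (0)
Last nonzero remainder: (10/9)x - 70/9. Dividing through by 10/9 gives the monic gcd x - 7.

x - 7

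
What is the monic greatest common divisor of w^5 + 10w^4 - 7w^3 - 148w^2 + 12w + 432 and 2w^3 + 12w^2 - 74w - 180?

By polynomial division,
  w^5 + 10w^4 - 7w^3 - 148w^2 + 12w + 432 = ((1/2)w^2 + 2w + 3)(2w^3 + 12w^2 - 74w - 180) + (54w^2 + 594w + 972)
  2w^3 + 12w^2 - 74w - 180 = ((1/27)w - 5/27)(54w^2 + 594w + 972) + (0)
Last nonzero remainder: 54w^2 + 594w + 972. Dividing through by 54 gives the monic gcd w^2 + 11w + 18.

w^2 + 11w + 18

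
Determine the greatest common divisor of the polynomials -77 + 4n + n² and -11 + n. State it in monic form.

1

Repeated division with remainder:
  n² + 4n - 77 = (n + 15)(n - 11) + (88)
  n - 11 = ((1/88)n - 1/8)(88) + (0)
The last nonzero remainder is the constant 88, so the polynomials are coprime and gcd = 1.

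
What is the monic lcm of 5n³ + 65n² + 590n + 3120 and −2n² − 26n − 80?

n⁴ + 18n³ + 183n² + 1214n + 3120

Apply the Euclidean algorithm:
  5n³ + 65n² + 590n + 3120 = (−(5/2)n)(−2n² − 26n − 80) + (390n + 3120)
  −2n² − 26n − 80 = (−(1/195)n − 1/39)(390n + 3120) + (0)
Last nonzero remainder: 390n + 3120. Dividing through by 390 gives the monic gcd n + 8.
Then lcm(f, g) = f·g / gcd(f, g); expanding and making the result monic gives the answer.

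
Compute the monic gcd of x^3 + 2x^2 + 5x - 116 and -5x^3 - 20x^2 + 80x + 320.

x - 4

Apply the Euclidean algorithm:
  x^3 + 2x^2 + 5x - 116 = (-1/5)(-5x^3 - 20x^2 + 80x + 320) + (-2x^2 + 21x - 52)
  -5x^3 - 20x^2 + 80x + 320 = ((5/2)x + 145/4)(-2x^2 + 21x - 52) + (-(2205/4)x + 2205)
  -2x^2 + 21x - 52 = ((8/2205)x - 52/2205)(-(2205/4)x + 2205) + (0)
Last nonzero remainder: -(2205/4)x + 2205. Dividing through by -2205/4 gives the monic gcd x - 4.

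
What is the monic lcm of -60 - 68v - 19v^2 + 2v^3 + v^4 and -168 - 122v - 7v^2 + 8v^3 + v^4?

1680 + 1724v + 268v^2 - 181v^3 - 41v^4 + 5v^5 + v^6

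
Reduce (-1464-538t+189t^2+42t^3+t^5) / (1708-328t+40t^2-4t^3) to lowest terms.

(24+10t-3t^2-t^3)/(-28+4t)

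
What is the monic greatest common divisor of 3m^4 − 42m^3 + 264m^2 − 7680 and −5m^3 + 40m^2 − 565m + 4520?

Apply the Euclidean algorithm:
  3m^4 − 42m^3 + 264m^2 − 7680 = (−(3/5)m + 18/5)(−5m^3 + 40m^2 − 565m + 4520) + (−219m^2 + 4746m − 23952)
  −5m^3 + 40m^2 − 565m + 4520 = ((5/219)m + 4990/15987)(−219m^2 + 4746m − 23952) + (−(7990905/5329)m + 63927240/5329)
  −219m^2 + 4746m − 23952 = ((389017/2663635)m − 5318342/2663635)(−(7990905/5329)m + 63927240/5329) + (0)
Last nonzero remainder: −(7990905/5329)m + 63927240/5329. Dividing through by −7990905/5329 gives the monic gcd m − 8.

m − 8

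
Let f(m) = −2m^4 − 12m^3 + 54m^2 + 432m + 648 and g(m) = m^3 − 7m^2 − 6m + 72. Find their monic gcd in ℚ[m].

Euclidean algorithm in ℚ[m]:
  −2m^4 − 12m^3 + 54m^2 + 432m + 648 = (−2m − 26)(m^3 − 7m^2 − 6m + 72) + (−140m^2 + 420m + 2520)
  m^3 − 7m^2 − 6m + 72 = (−(1/140)m + 1/35)(−140m^2 + 420m + 2520) + (0)
Last nonzero remainder: −140m^2 + 420m + 2520. Dividing through by −140 gives the monic gcd m^2 − 3m − 18.

m^2 − 3m − 18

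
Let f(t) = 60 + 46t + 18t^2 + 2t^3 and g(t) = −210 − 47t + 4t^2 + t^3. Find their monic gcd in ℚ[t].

Repeated division with remainder:
  2t^3 + 18t^2 + 46t + 60 = (2)(t^3 + 4t^2 − 47t − 210) + (10t^2 + 140t + 480)
  t^3 + 4t^2 − 47t − 210 = ((1/10)t − 1)(10t^2 + 140t + 480) + (45t + 270)
  10t^2 + 140t + 480 = ((2/9)t + 16/9)(45t + 270) + (0)
Last nonzero remainder: 45t + 270. Dividing through by 45 gives the monic gcd t + 6.

6 + t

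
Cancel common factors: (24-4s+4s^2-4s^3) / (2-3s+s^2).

Euclidean algorithm in ℚ[s]:
  -4s^3+4s^2-4s+24 = (-4s-8)(s^2-3s+2) + (-20s+40)
  s^2-3s+2 = (-(1/20)s+1/20)(-20s+40) + (0)
Last nonzero remainder: -20s+40. Dividing through by -20 gives the monic gcd s-2.
Cancel s-2 from numerator and denominator to get the reduced form.

(-12-4s-4s^2)/(-1+s)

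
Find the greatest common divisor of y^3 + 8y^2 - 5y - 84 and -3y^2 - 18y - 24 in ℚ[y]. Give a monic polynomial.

y + 4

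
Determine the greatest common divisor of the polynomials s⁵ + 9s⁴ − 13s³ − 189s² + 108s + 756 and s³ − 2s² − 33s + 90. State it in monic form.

s² + 3s − 18

Apply the Euclidean algorithm:
  s⁵ + 9s⁴ − 13s³ − 189s² + 108s + 756 = (s² + 11s + 42)(s³ − 2s² − 33s + 90) + (168s² + 504s − 3024)
  s³ − 2s² − 33s + 90 = ((1/168)s − 5/168)(168s² + 504s − 3024) + (0)
Last nonzero remainder: 168s² + 504s − 3024. Dividing through by 168 gives the monic gcd s² + 3s − 18.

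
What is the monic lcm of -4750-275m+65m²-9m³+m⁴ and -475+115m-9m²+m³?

23750-3375m-600m²+110m³-14m⁴+m⁵

Repeated division with remainder:
  m⁴-9m³+65m²-275m-4750 = (m)(m³-9m²+115m-475) + (-50m²+200m-4750)
  m³-9m²+115m-475 = (-(1/50)m+1/10)(-50m²+200m-4750) + (0)
Last nonzero remainder: -50m²+200m-4750. Dividing through by -50 gives the monic gcd m²-4m+95.
Then lcm(f, g) = f·g / gcd(f, g); expanding and making the result monic gives the answer.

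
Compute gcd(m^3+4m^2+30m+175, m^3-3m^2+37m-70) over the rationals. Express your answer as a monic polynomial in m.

Apply the Euclidean algorithm:
  m^3+4m^2+30m+175 = (m^3-3m^2+37m-70) + (7m^2-7m+245)
  m^3-3m^2+37m-70 = ((1/7)m-2/7)(7m^2-7m+245) + (0)
Last nonzero remainder: 7m^2-7m+245. Dividing through by 7 gives the monic gcd m^2-m+35.

m^2-m+35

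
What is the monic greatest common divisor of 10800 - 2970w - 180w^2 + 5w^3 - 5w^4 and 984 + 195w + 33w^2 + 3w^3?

8 + w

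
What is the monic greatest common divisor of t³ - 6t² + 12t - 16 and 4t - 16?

t - 4

Euclidean algorithm in ℚ[t]:
  t³ - 6t² + 12t - 16 = ((1/4)t² - (1/2)t + 1)(4t - 16) + (0)
Last nonzero remainder: 4t - 16. Dividing through by 4 gives the monic gcd t - 4.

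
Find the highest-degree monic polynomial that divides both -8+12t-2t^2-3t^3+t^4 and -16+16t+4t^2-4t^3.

4-4t-t^2+t^3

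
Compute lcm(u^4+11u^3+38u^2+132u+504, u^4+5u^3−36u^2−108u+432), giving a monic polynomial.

Apply the Euclidean algorithm:
  u^4+11u^3+38u^2+132u+504 = (u^4+5u^3−36u^2−108u+432) + (6u^3+74u^2+240u+72)
  u^4+5u^3−36u^2−108u+432 = ((1/6)u−11/9)(6u^3+74u^2+240u+72) + ((130/9)u^2+(520/3)u+520)
  6u^3+74u^2+240u+72 = ((27/65)u+9/65)((130/9)u^2+(520/3)u+520) + (0)
Last nonzero remainder: (130/9)u^2+(520/3)u+520. Dividing through by 130/9 gives the monic gcd u^2+12u+36.
Then lcm(f, g) = f·g / gcd(f, g); expanding and making the result monic gives the answer.

u^6+4u^5−27u^4−2u^3+36u^2−1944u+6048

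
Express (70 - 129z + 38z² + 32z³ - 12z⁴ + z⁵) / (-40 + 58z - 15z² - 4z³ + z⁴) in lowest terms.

(14 - 9z - 6z² + z³)/(-8 + 2z + z²)

Apply the Euclidean algorithm:
  z⁵ - 12z⁴ + 32z³ + 38z² - 129z + 70 = (z - 8)(z⁴ - 4z³ - 15z² + 58z - 40) + (15z³ - 140z² + 375z - 250)
  z⁴ - 4z³ - 15z² + 58z - 40 = ((1/15)z + 16/45)(15z³ - 140z² + 375z - 250) + ((88/9)z² - (176/3)z + 440/9)
  15z³ - 140z² + 375z - 250 = ((135/88)z - 225/44)((88/9)z² - (176/3)z + 440/9) + (0)
Last nonzero remainder: (88/9)z² - (176/3)z + 440/9. Dividing through by 88/9 gives the monic gcd z² - 6z + 5.
Cancel z² - 6z + 5 from numerator and denominator to get the reduced form.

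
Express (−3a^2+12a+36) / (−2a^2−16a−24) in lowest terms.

(3a−18)/(2a+12)

Apply the Euclidean algorithm:
  −3a^2+12a+36 = (3/2)(−2a^2−16a−24) + (36a+72)
  −2a^2−16a−24 = (−(1/18)a−1/3)(36a+72) + (0)
Last nonzero remainder: 36a+72. Dividing through by 36 gives the monic gcd a+2.
Cancel a+2 from numerator and denominator to get the reduced form.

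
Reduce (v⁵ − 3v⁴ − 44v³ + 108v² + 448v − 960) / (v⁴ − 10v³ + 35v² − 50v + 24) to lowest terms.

(v³ + 3v² − 34v − 120)/(v² − 4v + 3)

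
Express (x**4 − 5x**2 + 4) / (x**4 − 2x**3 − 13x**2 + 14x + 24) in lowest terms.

By polynomial division,
  x**4 − 5x**2 + 4 = (x**4 − 2x**3 − 13x**2 + 14x + 24) + (2x**3 + 8x**2 − 14x − 20)
  x**4 − 2x**3 − 13x**2 + 14x + 24 = ((1/2)x − 3)(2x**3 + 8x**2 − 14x − 20) + (18x**2 − 18x − 36)
  2x**3 + 8x**2 − 14x − 20 = ((1/9)x + 5/9)(18x**2 − 18x − 36) + (0)
Last nonzero remainder: 18x**2 − 18x − 36. Dividing through by 18 gives the monic gcd x**2 − x − 2.
Cancel x**2 − x − 2 from numerator and denominator to get the reduced form.

(x**2 + x − 2)/(x**2 − x − 12)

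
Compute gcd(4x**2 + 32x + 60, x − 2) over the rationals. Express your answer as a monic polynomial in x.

Euclidean algorithm in ℚ[x]:
  4x**2 + 32x + 60 = (4x + 40)(x − 2) + (140)
  x − 2 = ((1/140)x − 1/70)(140) + (0)
The last nonzero remainder is the constant 140, so the polynomials are coprime and gcd = 1.

1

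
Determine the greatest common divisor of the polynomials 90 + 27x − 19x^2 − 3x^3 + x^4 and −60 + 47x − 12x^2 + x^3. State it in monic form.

15 − 8x + x^2

Apply the Euclidean algorithm:
  x^4 − 3x^3 − 19x^2 + 27x + 90 = (x + 9)(x^3 − 12x^2 + 47x − 60) + (42x^2 − 336x + 630)
  x^3 − 12x^2 + 47x − 60 = ((1/42)x − 2/21)(42x^2 − 336x + 630) + (0)
Last nonzero remainder: 42x^2 − 336x + 630. Dividing through by 42 gives the monic gcd x^2 − 8x + 15.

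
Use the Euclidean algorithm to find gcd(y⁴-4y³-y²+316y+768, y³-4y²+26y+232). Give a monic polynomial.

y+4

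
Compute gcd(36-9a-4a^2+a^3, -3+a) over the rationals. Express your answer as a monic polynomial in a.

-3+a

By polynomial division,
  a^3-4a^2-9a+36 = (a^2-a-12)(a-3) + (0)
The last nonzero remainder a-3 is already monic.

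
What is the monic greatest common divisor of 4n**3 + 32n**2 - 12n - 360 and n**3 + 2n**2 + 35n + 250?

By polynomial division,
  4n**3 + 32n**2 - 12n - 360 = (4)(n**3 + 2n**2 + 35n + 250) + (24n**2 - 152n - 1360)
  n**3 + 2n**2 + 35n + 250 = ((1/24)n + 25/72)(24n**2 - 152n - 1360) + ((1300/9)n + 6500/9)
  24n**2 - 152n - 1360 = ((54/325)n - 612/325)((1300/9)n + 6500/9) + (0)
Last nonzero remainder: (1300/9)n + 6500/9. Dividing through by 1300/9 gives the monic gcd n + 5.

n + 5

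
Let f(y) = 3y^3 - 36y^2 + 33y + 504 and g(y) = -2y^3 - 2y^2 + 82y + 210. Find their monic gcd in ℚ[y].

y^2 - 4y - 21

Apply the Euclidean algorithm:
  3y^3 - 36y^2 + 33y + 504 = (-3/2)(-2y^3 - 2y^2 + 82y + 210) + (-39y^2 + 156y + 819)
  -2y^3 - 2y^2 + 82y + 210 = ((2/39)y + 10/39)(-39y^2 + 156y + 819) + (0)
Last nonzero remainder: -39y^2 + 156y + 819. Dividing through by -39 gives the monic gcd y^2 - 4y - 21.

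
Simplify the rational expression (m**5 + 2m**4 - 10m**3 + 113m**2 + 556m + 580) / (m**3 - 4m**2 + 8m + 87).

By polynomial division,
  m**5 + 2m**4 - 10m**3 + 113m**2 + 556m + 580 = (m**2 + 6m + 6)(m**3 - 4m**2 + 8m + 87) + (2m**2 - 14m + 58)
  m**3 - 4m**2 + 8m + 87 = ((1/2)m + 3/2)(2m**2 - 14m + 58) + (0)
Last nonzero remainder: 2m**2 - 14m + 58. Dividing through by 2 gives the monic gcd m**2 - 7m + 29.
Cancel m**2 - 7m + 29 from numerator and denominator to get the reduced form.

(m**3 + 9m**2 + 24m + 20)/(m + 3)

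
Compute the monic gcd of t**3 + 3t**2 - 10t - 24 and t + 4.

t + 4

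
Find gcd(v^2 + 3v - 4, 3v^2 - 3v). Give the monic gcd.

v - 1

Repeated division with remainder:
  v^2 + 3v - 4 = (1/3)(3v^2 - 3v) + (4v - 4)
  3v^2 - 3v = ((3/4)v)(4v - 4) + (0)
Last nonzero remainder: 4v - 4. Dividing through by 4 gives the monic gcd v - 1.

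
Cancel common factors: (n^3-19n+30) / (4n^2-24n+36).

(n^2+3n-10)/(4n-12)

Apply the Euclidean algorithm:
  n^3-19n+30 = ((1/4)n+3/2)(4n^2-24n+36) + (8n-24)
  4n^2-24n+36 = ((1/2)n-3/2)(8n-24) + (0)
Last nonzero remainder: 8n-24. Dividing through by 8 gives the monic gcd n-3.
Cancel n-3 from numerator and denominator to get the reduced form.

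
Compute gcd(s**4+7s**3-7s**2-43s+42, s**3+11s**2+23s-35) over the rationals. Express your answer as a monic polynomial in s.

s**2+6s-7

Apply the Euclidean algorithm:
  s**4+7s**3-7s**2-43s+42 = (s-4)(s**3+11s**2+23s-35) + (14s**2+84s-98)
  s**3+11s**2+23s-35 = ((1/14)s+5/14)(14s**2+84s-98) + (0)
Last nonzero remainder: 14s**2+84s-98. Dividing through by 14 gives the monic gcd s**2+6s-7.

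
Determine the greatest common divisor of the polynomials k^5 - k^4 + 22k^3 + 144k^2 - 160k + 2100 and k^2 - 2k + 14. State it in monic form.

Repeated division with remainder:
  k^5 - k^4 + 22k^3 + 144k^2 - 160k + 2100 = (k^3 + k^2 + 10k + 150)(k^2 - 2k + 14) + (0)
The last nonzero remainder k^2 - 2k + 14 is already monic.

k^2 - 2k + 14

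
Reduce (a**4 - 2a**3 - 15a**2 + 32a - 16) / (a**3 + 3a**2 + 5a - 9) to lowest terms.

Repeated division with remainder:
  a**4 - 2a**3 - 15a**2 + 32a - 16 = (a - 5)(a**3 + 3a**2 + 5a - 9) + (-5a**2 + 66a - 61)
  a**3 + 3a**2 + 5a - 9 = (-(1/5)a - 81/25)(-5a**2 + 66a - 61) + ((5166/25)a - 5166/25)
  -5a**2 + 66a - 61 = (-(125/5166)a + 1525/5166)((5166/25)a - 5166/25) + (0)
Last nonzero remainder: (5166/25)a - 5166/25. Dividing through by 5166/25 gives the monic gcd a - 1.
Cancel a - 1 from numerator and denominator to get the reduced form.

(a**3 - a**2 - 16a + 16)/(a**2 + 4a + 9)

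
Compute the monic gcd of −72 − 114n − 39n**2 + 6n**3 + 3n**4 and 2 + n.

2 + n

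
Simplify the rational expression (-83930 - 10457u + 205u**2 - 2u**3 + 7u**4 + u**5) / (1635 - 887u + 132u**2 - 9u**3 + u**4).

Euclidean algorithm in ℚ[u]:
  u**5 + 7u**4 - 2u**3 + 205u**2 - 10457u - 83930 = (u + 16)(u**4 - 9u**3 + 132u**2 - 887u + 1635) + (10u**3 - 1020u**2 + 2100u - 110090)
  u**4 - 9u**3 + 132u**2 - 887u + 1635 = ((1/10)u + 93/10)(10u**3 - 1020u**2 + 2100u - 110090) + (9408u**2 - 9408u + 1025472)
  10u**3 - 1020u**2 + 2100u - 110090 = ((5/4704)u - 505/4704)(9408u**2 - 9408u + 1025472) + (0)
Last nonzero remainder: 9408u**2 - 9408u + 1025472. Dividing through by 9408 gives the monic gcd u**2 - u + 109.
Cancel u**2 - u + 109 from numerator and denominator to get the reduced form.

(-770 - 103u + 8u**2 + u**3)/(15 - 8u + u**2)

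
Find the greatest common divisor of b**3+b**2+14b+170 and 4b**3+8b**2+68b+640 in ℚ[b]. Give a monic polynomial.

b+5

Euclidean algorithm in ℚ[b]:
  b**3+b**2+14b+170 = (1/4)(4b**3+8b**2+68b+640) + (-b**2-3b+10)
  4b**3+8b**2+68b+640 = (-4b+4)(-b**2-3b+10) + (120b+600)
  -b**2-3b+10 = (-(1/120)b+1/60)(120b+600) + (0)
Last nonzero remainder: 120b+600. Dividing through by 120 gives the monic gcd b+5.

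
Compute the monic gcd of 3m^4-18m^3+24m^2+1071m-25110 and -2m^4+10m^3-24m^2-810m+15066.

m^3+4m^2+48m+837

Euclidean algorithm in ℚ[m]:
  3m^4-18m^3+24m^2+1071m-25110 = (-3/2)(-2m^4+10m^3-24m^2-810m+15066) + (-3m^3-12m^2-144m-2511)
  -2m^4+10m^3-24m^2-810m+15066 = ((2/3)m-6)(-3m^3-12m^2-144m-2511) + (0)
Last nonzero remainder: -3m^3-12m^2-144m-2511. Dividing through by -3 gives the monic gcd m^3+4m^2+48m+837.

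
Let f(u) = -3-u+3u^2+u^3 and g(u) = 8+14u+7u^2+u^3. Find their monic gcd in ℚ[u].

Repeated division with remainder:
  u^3+3u^2-u-3 = (u^3+7u^2+14u+8) + (-4u^2-15u-11)
  u^3+7u^2+14u+8 = (-(1/4)u-13/16)(-4u^2-15u-11) + (-(15/16)u-15/16)
  -4u^2-15u-11 = ((64/15)u+176/15)(-(15/16)u-15/16) + (0)
Last nonzero remainder: -(15/16)u-15/16. Dividing through by -15/16 gives the monic gcd u+1.

1+u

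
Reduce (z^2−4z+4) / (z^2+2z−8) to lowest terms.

(z−2)/(z+4)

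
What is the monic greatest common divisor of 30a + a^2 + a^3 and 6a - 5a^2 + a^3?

Apply the Euclidean algorithm:
  a^3 + a^2 + 30a = (a^3 - 5a^2 + 6a) + (6a^2 + 24a)
  a^3 - 5a^2 + 6a = ((1/6)a - 3/2)(6a^2 + 24a) + (42a)
  6a^2 + 24a = ((1/7)a + 4/7)(42a) + (0)
Last nonzero remainder: 42a. Dividing through by 42 gives the monic gcd a.

a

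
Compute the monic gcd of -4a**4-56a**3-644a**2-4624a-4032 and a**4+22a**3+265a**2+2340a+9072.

Apply the Euclidean algorithm:
  -4a**4-56a**3-644a**2-4624a-4032 = (-4)(a**4+22a**3+265a**2+2340a+9072) + (32a**3+416a**2+4736a+32256)
  a**4+22a**3+265a**2+2340a+9072 = ((1/32)a+9/32)(32a**3+416a**2+4736a+32256) + (0)
Last nonzero remainder: 32a**3+416a**2+4736a+32256. Dividing through by 32 gives the monic gcd a**3+13a**2+148a+1008.

a**3+13a**2+148a+1008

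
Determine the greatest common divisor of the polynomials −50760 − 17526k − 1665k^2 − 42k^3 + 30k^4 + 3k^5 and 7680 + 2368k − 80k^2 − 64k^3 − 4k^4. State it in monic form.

Repeated division with remainder:
  3k^5 + 30k^4 − 42k^3 − 1665k^2 − 17526k − 50760 = (−(3/4)k + 9/2)(−4k^4 − 64k^3 − 80k^2 + 2368k + 7680) + (186k^3 + 471k^2 − 22422k − 85320)
  −4k^4 − 64k^3 − 80k^2 + 2368k + 7680 = (−(2/93)k − 835/2883)(186k^3 + 471k^2 − 22422k − 85320) + (−(409173/961)k^2 − (5728422/961)k − 16366920/961)
  186k^3 + 471k^2 − 22422k − 85320 = (−(59582/136391)k + 683271/136391)(−(409173/961)k^2 − (5728422/961)k − 16366920/961) + (0)
Last nonzero remainder: −(409173/961)k^2 − (5728422/961)k − 16366920/961. Dividing through by −409173/961 gives the monic gcd k^2 + 14k + 40.

40 + 14k + k^2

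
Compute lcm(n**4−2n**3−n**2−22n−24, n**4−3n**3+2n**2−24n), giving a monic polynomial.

n**5−2n**4−n**3−22n**2−24n

Euclidean algorithm in ℚ[n]:
  n**4−2n**3−n**2−22n−24 = (n**4−3n**3+2n**2−24n) + (n**3−3n**2+2n−24)
  n**4−3n**3+2n**2−24n = (n)(n**3−3n**2+2n−24) + (0)
The last nonzero remainder n**3−3n**2+2n−24 is already monic.
Then lcm(f, g) = f·g / gcd(f, g); expanding and making the result monic gives the answer.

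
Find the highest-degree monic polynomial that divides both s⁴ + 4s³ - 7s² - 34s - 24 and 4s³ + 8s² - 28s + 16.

Apply the Euclidean algorithm:
  s⁴ + 4s³ - 7s² - 34s - 24 = ((1/4)s + 1/2)(4s³ + 8s² - 28s + 16) + (-4s² - 24s - 32)
  4s³ + 8s² - 28s + 16 = (-s + 4)(-4s² - 24s - 32) + (36s + 144)
  -4s² - 24s - 32 = (-(1/9)s - 2/9)(36s + 144) + (0)
Last nonzero remainder: 36s + 144. Dividing through by 36 gives the monic gcd s + 4.

s + 4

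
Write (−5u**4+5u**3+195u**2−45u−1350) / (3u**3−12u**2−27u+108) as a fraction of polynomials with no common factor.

Euclidean algorithm in ℚ[u]:
  −5u**4+5u**3+195u**2−45u−1350 = (−(5/3)u−5)(3u**3−12u**2−27u+108) + (90u**2−810)
  3u**3−12u**2−27u+108 = ((1/30)u−2/15)(90u**2−810) + (0)
Last nonzero remainder: 90u**2−810. Dividing through by 90 gives the monic gcd u**2−9.
Cancel u**2−9 from numerator and denominator to get the reduced form.

(−5u**2+5u+150)/(3u−12)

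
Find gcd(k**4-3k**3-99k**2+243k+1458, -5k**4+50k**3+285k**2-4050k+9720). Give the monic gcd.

k**3-6k**2-81k+486

By polynomial division,
  k**4-3k**3-99k**2+243k+1458 = (-1/5)(-5k**4+50k**3+285k**2-4050k+9720) + (7k**3-42k**2-567k+3402)
  -5k**4+50k**3+285k**2-4050k+9720 = (-(5/7)k+20/7)(7k**3-42k**2-567k+3402) + (0)
Last nonzero remainder: 7k**3-42k**2-567k+3402. Dividing through by 7 gives the monic gcd k**3-6k**2-81k+486.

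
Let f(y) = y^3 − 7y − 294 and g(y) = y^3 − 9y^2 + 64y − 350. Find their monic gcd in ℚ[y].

y − 7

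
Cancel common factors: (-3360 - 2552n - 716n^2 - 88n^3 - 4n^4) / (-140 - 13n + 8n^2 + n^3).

Apply the Euclidean algorithm:
  -4n^4 - 88n^3 - 716n^2 - 2552n - 3360 = (-4n - 56)(n^3 + 8n^2 - 13n - 140) + (-320n^2 - 3840n - 11200)
  n^3 + 8n^2 - 13n - 140 = (-(1/320)n + 1/80)(-320n^2 - 3840n - 11200) + (0)
Last nonzero remainder: -320n^2 - 3840n - 11200. Dividing through by -320 gives the monic gcd n^2 + 12n + 35.
Cancel n^2 + 12n + 35 from numerator and denominator to get the reduced form.

(-96 - 40n - 4n^2)/(-4 + n)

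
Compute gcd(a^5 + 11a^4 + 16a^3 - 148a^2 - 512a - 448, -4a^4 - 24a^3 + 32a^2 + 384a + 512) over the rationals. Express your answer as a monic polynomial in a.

Repeated division with remainder:
  a^5 + 11a^4 + 16a^3 - 148a^2 - 512a - 448 = (-(1/4)a - 5/4)(-4a^4 - 24a^3 + 32a^2 + 384a + 512) + (-6a^3 - 12a^2 + 96a + 192)
  -4a^4 - 24a^3 + 32a^2 + 384a + 512 = ((2/3)a + 8/3)(-6a^3 - 12a^2 + 96a + 192) + (0)
Last nonzero remainder: -6a^3 - 12a^2 + 96a + 192. Dividing through by -6 gives the monic gcd a^3 + 2a^2 - 16a - 32.

a^3 + 2a^2 - 16a - 32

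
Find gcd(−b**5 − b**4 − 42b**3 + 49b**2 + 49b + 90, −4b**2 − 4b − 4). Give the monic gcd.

By polynomial division,
  −b**5 − b**4 − 42b**3 + 49b**2 + 49b + 90 = ((1/4)b**3 + (41/4)b − 45/2)(−4b**2 − 4b − 4) + (0)
Last nonzero remainder: −4b**2 − 4b − 4. Dividing through by −4 gives the monic gcd b**2 + b + 1.

b**2 + b + 1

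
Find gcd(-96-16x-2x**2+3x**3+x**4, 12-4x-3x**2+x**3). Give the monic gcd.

Apply the Euclidean algorithm:
  x**4+3x**3-2x**2-16x-96 = (x+6)(x**3-3x**2-4x+12) + (20x**2-4x-168)
  x**3-3x**2-4x+12 = ((1/20)x-7/50)(20x**2-4x-168) + ((96/25)x-288/25)
  20x**2-4x-168 = ((125/24)x+175/12)((96/25)x-288/25) + (0)
Last nonzero remainder: (96/25)x-288/25. Dividing through by 96/25 gives the monic gcd x-3.

-3+x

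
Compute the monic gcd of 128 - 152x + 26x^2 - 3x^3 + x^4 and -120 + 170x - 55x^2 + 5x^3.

By polynomial division,
  x^4 - 3x^3 + 26x^2 - 152x + 128 = ((1/5)x + 8/5)(5x^3 - 55x^2 + 170x - 120) + (80x^2 - 400x + 320)
  5x^3 - 55x^2 + 170x - 120 = ((1/16)x - 3/8)(80x^2 - 400x + 320) + (0)
Last nonzero remainder: 80x^2 - 400x + 320. Dividing through by 80 gives the monic gcd x^2 - 5x + 4.

4 - 5x + x^2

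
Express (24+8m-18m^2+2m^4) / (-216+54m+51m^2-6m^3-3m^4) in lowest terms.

Apply the Euclidean algorithm:
  2m^4-18m^2+8m+24 = (-2/3)(-3m^4-6m^3+51m^2+54m-216) + (-4m^3+16m^2+44m-120)
  -3m^4-6m^3+51m^2+54m-216 = ((3/4)m+9/2)(-4m^3+16m^2+44m-120) + (-54m^2-54m+324)
  -4m^3+16m^2+44m-120 = ((2/27)m-10/27)(-54m^2-54m+324) + (0)
Last nonzero remainder: -54m^2-54m+324. Dividing through by -54 gives the monic gcd m^2+m-6.
Cancel m^2+m-6 from numerator and denominator to get the reduced form.

(4+2m-2m^2)/(-36+3m+3m^2)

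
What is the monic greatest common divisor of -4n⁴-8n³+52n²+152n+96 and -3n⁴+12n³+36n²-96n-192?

n²-2n-8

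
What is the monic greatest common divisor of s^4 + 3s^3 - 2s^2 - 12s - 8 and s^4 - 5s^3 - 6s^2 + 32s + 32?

s^2 + 3s + 2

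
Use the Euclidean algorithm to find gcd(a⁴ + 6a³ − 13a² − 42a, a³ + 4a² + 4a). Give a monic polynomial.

Repeated division with remainder:
  a⁴ + 6a³ − 13a² − 42a = (a + 2)(a³ + 4a² + 4a) + (−25a² − 50a)
  a³ + 4a² + 4a = (−(1/25)a − 2/25)(−25a² − 50a) + (0)
Last nonzero remainder: −25a² − 50a. Dividing through by −25 gives the monic gcd a² + 2a.

a² + 2a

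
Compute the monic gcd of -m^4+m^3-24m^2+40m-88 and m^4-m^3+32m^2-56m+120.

m^2-2m+4

Euclidean algorithm in ℚ[m]:
  -m^4+m^3-24m^2+40m-88 = (-1)(m^4-m^3+32m^2-56m+120) + (8m^2-16m+32)
  m^4-m^3+32m^2-56m+120 = ((1/8)m^2+(1/8)m+15/4)(8m^2-16m+32) + (0)
Last nonzero remainder: 8m^2-16m+32. Dividing through by 8 gives the monic gcd m^2-2m+4.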